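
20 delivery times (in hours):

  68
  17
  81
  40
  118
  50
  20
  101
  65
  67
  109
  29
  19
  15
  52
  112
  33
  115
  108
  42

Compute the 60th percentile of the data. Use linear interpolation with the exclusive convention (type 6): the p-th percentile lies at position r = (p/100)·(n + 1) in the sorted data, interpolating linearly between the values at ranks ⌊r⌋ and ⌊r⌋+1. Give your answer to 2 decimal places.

Sorted: 15, 17, 19, 20, 29, 33, 40, 42, 50, 52, 65, 67, 68, 81, 101, 108, 109, 112, 115, 118.
n = 20.
r = (60/100)·(20 + 1) = 12.6.
Rank 12 is 67 and rank 13 is 68.
Interpolate: 67 + 0.6·(68 − 67) = 67 + 0.6·1 = 67.6.

67.60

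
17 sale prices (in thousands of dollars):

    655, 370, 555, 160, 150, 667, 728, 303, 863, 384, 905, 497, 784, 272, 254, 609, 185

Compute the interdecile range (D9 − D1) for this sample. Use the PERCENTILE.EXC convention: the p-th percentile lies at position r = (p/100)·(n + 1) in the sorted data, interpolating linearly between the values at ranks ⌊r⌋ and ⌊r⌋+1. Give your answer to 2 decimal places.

713.40

Sorted: 150, 160, 185, 254, 272, 303, 370, 384, 497, 555, 609, 655, 667, 728, 784, 863, 905.
n = 17.
P10: r = 1.8; ranks 1–2 are 150, 160; interpolating gives 158.
P90: r = 16.2; ranks 16–17 are 863, 905; interpolating gives 871.4.
Difference: 871.4 − 158 = 713.4.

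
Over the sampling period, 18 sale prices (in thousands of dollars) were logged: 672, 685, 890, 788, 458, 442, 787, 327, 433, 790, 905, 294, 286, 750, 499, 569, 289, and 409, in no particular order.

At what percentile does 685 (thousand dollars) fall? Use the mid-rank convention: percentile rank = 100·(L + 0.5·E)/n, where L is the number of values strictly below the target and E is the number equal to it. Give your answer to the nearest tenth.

63.9

Sorted: 286, 289, 294, 327, 409, 433, 442, 458, 499, 569, 672, 685, 750, 787, 788, 790, 890, 905.
Count below 685: L = 11; count equal: E = 1; n = 18.
Percentile rank = 100·(11 + 0.5·1)/18 = 100·11.5/18 = 63.89.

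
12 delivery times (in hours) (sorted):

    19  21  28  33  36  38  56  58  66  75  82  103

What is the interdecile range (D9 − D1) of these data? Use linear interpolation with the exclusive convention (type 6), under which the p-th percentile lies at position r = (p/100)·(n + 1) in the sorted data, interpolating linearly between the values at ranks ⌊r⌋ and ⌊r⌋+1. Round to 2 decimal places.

77.10

n = 12.
P10: r = 1.3; ranks 1–2 are 19, 21; interpolating gives 19.6.
P90: r = 11.7; ranks 11–12 are 82, 103; interpolating gives 96.7.
Difference: 96.7 − 19.6 = 77.1.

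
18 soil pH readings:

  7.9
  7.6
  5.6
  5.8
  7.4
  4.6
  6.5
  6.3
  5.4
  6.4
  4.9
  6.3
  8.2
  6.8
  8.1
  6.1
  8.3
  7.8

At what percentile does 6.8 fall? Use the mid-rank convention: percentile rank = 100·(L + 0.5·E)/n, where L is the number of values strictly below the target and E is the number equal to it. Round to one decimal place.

Sorted: 4.6, 4.9, 5.4, 5.6, 5.8, 6.1, 6.3, 6.3, 6.4, 6.5, 6.8, 7.4, 7.6, 7.8, 7.9, 8.1, 8.2, 8.3.
Count below 6.8: L = 10; count equal: E = 1; n = 18.
Percentile rank = 100·(10 + 0.5·1)/18 = 100·10.5/18 = 58.33.

58.3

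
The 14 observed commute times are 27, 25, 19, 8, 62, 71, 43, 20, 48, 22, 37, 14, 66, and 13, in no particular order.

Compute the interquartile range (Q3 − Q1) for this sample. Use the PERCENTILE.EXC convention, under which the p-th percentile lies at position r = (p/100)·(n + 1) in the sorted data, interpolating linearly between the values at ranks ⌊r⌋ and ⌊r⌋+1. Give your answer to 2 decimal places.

33.75

Sorted: 8, 13, 14, 19, 20, 22, 25, 27, 37, 43, 48, 62, 66, 71.
n = 14.
P25: r = 3.75; ranks 3–4 are 14, 19; interpolating gives 17.75.
P75: r = 11.25; ranks 11–12 are 48, 62; interpolating gives 51.5.
Difference: 51.5 − 17.75 = 33.75.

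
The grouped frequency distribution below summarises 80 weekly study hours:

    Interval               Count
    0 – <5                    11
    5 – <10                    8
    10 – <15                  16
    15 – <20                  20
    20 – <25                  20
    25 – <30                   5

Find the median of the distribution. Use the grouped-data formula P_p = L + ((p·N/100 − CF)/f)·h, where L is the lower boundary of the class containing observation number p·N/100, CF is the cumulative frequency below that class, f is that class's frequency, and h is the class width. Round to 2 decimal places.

16.25

N = 80; target position k = 50/100 · 80 = 40.
Cumulative frequencies: 11, 19, 35, 55, 75, 80.
Observation 40 falls in the class 15 – <20.
L = 15, CF = 35, f = 20, h = 5.
P50 = 15 + ((40 − 35)/20)·5 = 15 + 1.25 = 16.25.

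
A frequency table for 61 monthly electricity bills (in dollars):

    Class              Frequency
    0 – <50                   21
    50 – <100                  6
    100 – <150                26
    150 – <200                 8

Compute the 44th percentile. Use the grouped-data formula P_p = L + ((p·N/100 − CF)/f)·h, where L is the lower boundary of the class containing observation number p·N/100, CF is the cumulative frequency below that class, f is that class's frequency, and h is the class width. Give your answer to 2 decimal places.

N = 61; target position k = 44/100 · 61 = 26.84.
Cumulative frequencies: 21, 27, 53, 61.
Observation 26.84 falls in the class 50 – <100.
L = 50, CF = 21, f = 6, h = 50.
P44 = 50 + ((26.84 − 21)/6)·50 = 50 + 48.6667 = 98.6667.

98.67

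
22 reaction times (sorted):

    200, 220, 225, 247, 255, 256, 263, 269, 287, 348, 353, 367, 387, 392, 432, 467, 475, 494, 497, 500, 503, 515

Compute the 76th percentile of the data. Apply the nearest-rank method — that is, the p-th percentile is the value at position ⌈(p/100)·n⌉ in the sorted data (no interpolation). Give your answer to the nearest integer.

n = 22.
Position = ⌈76/100 · 22⌉ = ⌈16.72⌉ = 17.
The value at rank 17 is 475.

475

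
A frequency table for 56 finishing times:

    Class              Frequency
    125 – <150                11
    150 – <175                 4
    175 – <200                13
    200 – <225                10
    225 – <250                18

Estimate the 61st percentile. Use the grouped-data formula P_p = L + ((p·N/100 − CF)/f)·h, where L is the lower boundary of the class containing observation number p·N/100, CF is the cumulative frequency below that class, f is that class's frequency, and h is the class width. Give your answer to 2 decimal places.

215.40

N = 56; target position k = 61/100 · 56 = 34.16.
Cumulative frequencies: 11, 15, 28, 38, 56.
Observation 34.16 falls in the class 200 – <225.
L = 200, CF = 28, f = 10, h = 25.
P61 = 200 + ((34.16 − 28)/10)·25 = 200 + 15.4 = 215.4.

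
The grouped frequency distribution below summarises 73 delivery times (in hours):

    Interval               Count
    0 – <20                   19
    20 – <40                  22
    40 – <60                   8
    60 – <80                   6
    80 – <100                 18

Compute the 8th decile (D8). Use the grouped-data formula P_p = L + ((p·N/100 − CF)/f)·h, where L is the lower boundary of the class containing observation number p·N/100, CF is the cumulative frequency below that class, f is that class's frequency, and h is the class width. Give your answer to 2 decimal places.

N = 73; target position k = 80/100 · 73 = 58.4.
Cumulative frequencies: 19, 41, 49, 55, 73.
Observation 58.4 falls in the class 80 – <100.
L = 80, CF = 55, f = 18, h = 20.
P80 = 80 + ((58.4 − 55)/18)·20 = 80 + 3.77778 = 83.7778.

83.78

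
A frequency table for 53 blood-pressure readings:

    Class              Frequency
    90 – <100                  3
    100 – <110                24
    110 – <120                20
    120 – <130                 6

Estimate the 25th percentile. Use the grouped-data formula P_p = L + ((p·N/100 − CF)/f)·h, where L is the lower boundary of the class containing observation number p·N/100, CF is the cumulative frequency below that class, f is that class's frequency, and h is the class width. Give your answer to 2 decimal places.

104.27

N = 53; target position k = 25/100 · 53 = 13.25.
Cumulative frequencies: 3, 27, 47, 53.
Observation 13.25 falls in the class 100 – <110.
L = 100, CF = 3, f = 24, h = 10.
P25 = 100 + ((13.25 − 3)/24)·10 = 100 + 4.27083 = 104.271.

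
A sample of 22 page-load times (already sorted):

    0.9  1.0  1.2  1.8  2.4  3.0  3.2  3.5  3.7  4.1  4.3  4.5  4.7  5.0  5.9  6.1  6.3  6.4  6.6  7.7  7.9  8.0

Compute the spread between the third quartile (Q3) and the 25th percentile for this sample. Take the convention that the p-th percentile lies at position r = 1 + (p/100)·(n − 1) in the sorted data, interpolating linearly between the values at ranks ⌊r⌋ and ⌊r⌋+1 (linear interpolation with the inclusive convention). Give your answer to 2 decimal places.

3.20

n = 22.
P25: r = 6.25; ranks 6–7 are 3.0, 3.2; interpolating gives 3.05.
P75: r = 16.75; ranks 16–17 are 6.1, 6.3; interpolating gives 6.25.
Difference: 6.25 − 3.05 = 3.2.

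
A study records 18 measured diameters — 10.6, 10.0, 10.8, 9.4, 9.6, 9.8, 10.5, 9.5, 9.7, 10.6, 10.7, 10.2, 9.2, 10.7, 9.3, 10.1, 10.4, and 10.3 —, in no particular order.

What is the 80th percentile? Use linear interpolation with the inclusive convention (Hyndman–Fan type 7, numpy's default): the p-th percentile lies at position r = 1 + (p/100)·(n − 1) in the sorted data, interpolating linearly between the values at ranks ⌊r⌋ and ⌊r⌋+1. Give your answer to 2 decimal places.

Sorted: 9.2, 9.3, 9.4, 9.5, 9.6, 9.7, 9.8, 10.0, 10.1, 10.2, 10.3, 10.4, 10.5, 10.6, 10.6, 10.7, 10.7, 10.8.
n = 18.
r = 1 + (80/100)·(18 − 1) = 1 + 13.6 = 14.6.
Rank 14 is 10.6 and rank 15 is 10.6.
Interpolate: 10.6 + 0.6·(10.6 − 10.6) = 10.6 + 0.6·0 = 10.6.

10.60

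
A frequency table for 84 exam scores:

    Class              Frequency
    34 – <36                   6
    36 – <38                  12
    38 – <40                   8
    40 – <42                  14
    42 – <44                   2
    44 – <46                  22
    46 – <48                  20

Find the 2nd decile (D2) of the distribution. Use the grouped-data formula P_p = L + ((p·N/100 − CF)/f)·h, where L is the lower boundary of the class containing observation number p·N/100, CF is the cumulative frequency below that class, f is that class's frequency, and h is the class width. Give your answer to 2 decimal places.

37.80

N = 84; target position k = 20/100 · 84 = 16.8.
Cumulative frequencies: 6, 18, 26, 40, 42, 64, 84.
Observation 16.8 falls in the class 36 – <38.
L = 36, CF = 6, f = 12, h = 2.
P20 = 36 + ((16.8 − 6)/12)·2 = 36 + 1.8 = 37.8.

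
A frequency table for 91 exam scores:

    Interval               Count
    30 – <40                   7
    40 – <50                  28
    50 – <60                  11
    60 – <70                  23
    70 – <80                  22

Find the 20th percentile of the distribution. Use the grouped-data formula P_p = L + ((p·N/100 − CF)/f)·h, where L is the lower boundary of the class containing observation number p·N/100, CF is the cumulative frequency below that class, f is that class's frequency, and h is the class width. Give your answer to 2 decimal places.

N = 91; target position k = 20/100 · 91 = 18.2.
Cumulative frequencies: 7, 35, 46, 69, 91.
Observation 18.2 falls in the class 40 – <50.
L = 40, CF = 7, f = 28, h = 10.
P20 = 40 + ((18.2 − 7)/28)·10 = 40 + 4 = 44.

44.00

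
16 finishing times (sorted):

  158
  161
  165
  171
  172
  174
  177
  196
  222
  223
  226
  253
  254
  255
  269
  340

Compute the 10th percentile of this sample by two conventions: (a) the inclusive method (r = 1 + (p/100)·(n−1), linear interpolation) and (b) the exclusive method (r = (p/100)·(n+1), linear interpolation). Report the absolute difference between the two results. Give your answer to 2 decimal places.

n = 16.
(a) r = 2.5; between ranks 2 (161) and 3 (165): 163.
(b) r = 1.7; between ranks 1 (158) and 2 (161): 160.1.
|163 − 160.1| = 2.9.

2.90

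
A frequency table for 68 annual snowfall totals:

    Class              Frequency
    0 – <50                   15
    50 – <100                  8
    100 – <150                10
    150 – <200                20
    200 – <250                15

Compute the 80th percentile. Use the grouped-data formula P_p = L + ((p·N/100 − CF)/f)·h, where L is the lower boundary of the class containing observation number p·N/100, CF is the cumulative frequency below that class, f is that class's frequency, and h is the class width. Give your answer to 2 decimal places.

204.67

N = 68; target position k = 80/100 · 68 = 54.4.
Cumulative frequencies: 15, 23, 33, 53, 68.
Observation 54.4 falls in the class 200 – <250.
L = 200, CF = 53, f = 15, h = 50.
P80 = 200 + ((54.4 − 53)/15)·50 = 200 + 4.66667 = 204.667.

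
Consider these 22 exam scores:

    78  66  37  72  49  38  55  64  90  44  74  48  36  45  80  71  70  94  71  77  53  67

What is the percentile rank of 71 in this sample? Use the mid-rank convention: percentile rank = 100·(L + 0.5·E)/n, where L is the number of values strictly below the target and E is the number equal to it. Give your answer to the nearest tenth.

Sorted: 36, 37, 38, 44, 45, 48, 49, 53, 55, 64, 66, 67, 70, 71, 71, 72, 74, 77, 78, 80, 90, 94.
Count below 71: L = 13; count equal: E = 2; n = 22.
Percentile rank = 100·(13 + 0.5·2)/22 = 100·14/22 = 63.64.

63.6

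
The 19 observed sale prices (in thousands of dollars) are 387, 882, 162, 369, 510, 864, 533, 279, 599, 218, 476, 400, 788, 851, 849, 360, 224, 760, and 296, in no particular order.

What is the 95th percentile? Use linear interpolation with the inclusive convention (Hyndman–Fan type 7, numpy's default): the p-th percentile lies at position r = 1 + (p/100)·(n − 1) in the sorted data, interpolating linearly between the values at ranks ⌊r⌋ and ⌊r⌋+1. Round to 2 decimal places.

Sorted: 162, 218, 224, 279, 296, 360, 369, 387, 400, 476, 510, 533, 599, 760, 788, 849, 851, 864, 882.
n = 19.
r = 1 + (95/100)·(19 − 1) = 1 + 17.1 = 18.1.
Rank 18 is 864 and rank 19 is 882.
Interpolate: 864 + 0.1·(882 − 864) = 864 + 0.1·18 = 865.8.

865.80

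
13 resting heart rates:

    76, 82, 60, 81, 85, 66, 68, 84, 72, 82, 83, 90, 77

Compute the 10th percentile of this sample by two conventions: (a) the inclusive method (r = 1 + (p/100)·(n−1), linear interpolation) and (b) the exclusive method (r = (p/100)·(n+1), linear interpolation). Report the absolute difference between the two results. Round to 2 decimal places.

4.00

Sorted: 60, 66, 68, 72, 76, 77, 81, 82, 82, 83, 84, 85, 90.
n = 13.
(a) r = 2.2; between ranks 2 (66) and 3 (68): 66.4.
(b) r = 1.4; between ranks 1 (60) and 2 (66): 62.4.
|66.4 − 62.4| = 4.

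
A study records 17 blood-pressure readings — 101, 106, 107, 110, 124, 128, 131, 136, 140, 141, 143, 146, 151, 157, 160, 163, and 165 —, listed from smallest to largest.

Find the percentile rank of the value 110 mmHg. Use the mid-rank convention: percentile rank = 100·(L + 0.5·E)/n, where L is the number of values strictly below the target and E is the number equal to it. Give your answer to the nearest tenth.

20.6

Count below 110: L = 3; count equal: E = 1; n = 17.
Percentile rank = 100·(3 + 0.5·1)/17 = 100·3.5/17 = 20.59.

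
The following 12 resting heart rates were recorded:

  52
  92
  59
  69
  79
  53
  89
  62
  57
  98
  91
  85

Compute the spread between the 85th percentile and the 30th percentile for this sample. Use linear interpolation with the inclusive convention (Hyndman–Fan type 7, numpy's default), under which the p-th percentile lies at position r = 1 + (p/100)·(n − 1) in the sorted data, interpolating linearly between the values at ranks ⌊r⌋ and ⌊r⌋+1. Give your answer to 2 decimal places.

Sorted: 52, 53, 57, 59, 62, 69, 79, 85, 89, 91, 92, 98.
n = 12.
P30: r = 4.3; ranks 4–5 are 59, 62; interpolating gives 59.9.
P85: r = 10.35; ranks 10–11 are 91, 92; interpolating gives 91.35.
Difference: 91.35 − 59.9 = 31.45.

31.45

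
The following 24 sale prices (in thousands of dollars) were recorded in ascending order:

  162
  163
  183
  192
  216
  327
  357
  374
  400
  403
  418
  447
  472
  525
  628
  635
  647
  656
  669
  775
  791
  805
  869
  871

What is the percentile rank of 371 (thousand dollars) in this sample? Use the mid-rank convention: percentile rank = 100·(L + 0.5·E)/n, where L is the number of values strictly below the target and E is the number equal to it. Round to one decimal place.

29.2

Count below 371: L = 7; count equal: E = 0; n = 24.
Percentile rank = 100·(7 + 0.5·0)/24 = 100·7/24 = 29.17.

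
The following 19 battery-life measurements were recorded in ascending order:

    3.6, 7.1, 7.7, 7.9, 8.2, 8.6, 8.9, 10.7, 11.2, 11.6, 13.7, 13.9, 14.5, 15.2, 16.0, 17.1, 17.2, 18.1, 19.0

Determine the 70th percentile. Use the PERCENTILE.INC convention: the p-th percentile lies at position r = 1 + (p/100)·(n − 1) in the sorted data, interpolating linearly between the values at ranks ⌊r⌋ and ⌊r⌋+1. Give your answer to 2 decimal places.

n = 19.
r = 1 + (70/100)·(19 − 1) = 1 + 12.6 = 13.6.
Rank 13 is 14.5 and rank 14 is 15.2.
Interpolate: 14.5 + 0.6·(15.2 − 14.5) = 14.5 + 0.6·0.7 = 14.92.

14.92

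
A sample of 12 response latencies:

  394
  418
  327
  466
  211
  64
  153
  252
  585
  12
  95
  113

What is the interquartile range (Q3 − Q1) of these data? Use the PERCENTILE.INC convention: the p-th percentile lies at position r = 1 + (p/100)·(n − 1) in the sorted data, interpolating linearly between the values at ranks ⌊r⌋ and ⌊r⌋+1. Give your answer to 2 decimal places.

291.50

Sorted: 12, 64, 95, 113, 153, 211, 252, 327, 394, 418, 466, 585.
n = 12.
P25: r = 3.75; ranks 3–4 are 95, 113; interpolating gives 108.5.
P75: r = 9.25; ranks 9–10 are 394, 418; interpolating gives 400.
Difference: 400 − 108.5 = 291.5.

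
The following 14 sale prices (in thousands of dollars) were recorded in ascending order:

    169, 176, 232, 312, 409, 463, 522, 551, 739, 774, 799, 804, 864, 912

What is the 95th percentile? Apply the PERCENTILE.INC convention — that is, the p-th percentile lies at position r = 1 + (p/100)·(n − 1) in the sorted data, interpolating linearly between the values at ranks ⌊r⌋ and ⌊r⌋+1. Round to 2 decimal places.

880.80

n = 14.
r = 1 + (95/100)·(14 − 1) = 1 + 12.35 = 13.35.
Rank 13 is 864 and rank 14 is 912.
Interpolate: 864 + 0.35·(912 − 864) = 864 + 0.35·48 = 880.8.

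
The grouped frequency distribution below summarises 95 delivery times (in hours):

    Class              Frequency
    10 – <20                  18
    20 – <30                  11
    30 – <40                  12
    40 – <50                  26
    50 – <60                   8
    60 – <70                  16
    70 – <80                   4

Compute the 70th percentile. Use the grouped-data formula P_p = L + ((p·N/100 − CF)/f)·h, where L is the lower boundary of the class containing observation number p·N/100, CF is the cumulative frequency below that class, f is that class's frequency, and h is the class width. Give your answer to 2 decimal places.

49.81

N = 95; target position k = 70/100 · 95 = 66.5.
Cumulative frequencies: 18, 29, 41, 67, 75, 91, 95.
Observation 66.5 falls in the class 40 – <50.
L = 40, CF = 41, f = 26, h = 10.
P70 = 40 + ((66.5 − 41)/26)·10 = 40 + 9.80769 = 49.8077.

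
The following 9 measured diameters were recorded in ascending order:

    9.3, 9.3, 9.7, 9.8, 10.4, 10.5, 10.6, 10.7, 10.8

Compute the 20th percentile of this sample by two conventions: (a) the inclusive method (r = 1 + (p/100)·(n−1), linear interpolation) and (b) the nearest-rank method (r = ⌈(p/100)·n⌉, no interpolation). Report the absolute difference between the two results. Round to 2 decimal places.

n = 9.
(a) r = 2.6; between ranks 2 (9.3) and 3 (9.7): 9.54.
(b) the nearest-rank method: rank 2 → 9.3.
|9.54 − 9.3| = 0.24.

0.24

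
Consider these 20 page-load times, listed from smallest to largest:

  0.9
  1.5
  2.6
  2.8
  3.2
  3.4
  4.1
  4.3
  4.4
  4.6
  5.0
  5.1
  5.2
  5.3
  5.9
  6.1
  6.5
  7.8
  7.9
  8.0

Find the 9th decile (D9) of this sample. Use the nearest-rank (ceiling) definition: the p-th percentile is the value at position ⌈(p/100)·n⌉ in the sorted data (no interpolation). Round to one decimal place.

n = 20.
Position = ⌈90/100 · 20⌉ = ⌈18⌉ = 18.
The value at rank 18 is 7.8.

7.8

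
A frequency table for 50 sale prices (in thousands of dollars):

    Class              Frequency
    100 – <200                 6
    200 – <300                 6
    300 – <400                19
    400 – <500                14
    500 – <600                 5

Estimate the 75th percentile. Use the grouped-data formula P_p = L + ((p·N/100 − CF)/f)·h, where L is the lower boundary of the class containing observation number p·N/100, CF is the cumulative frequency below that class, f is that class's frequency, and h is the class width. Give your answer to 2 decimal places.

N = 50; target position k = 75/100 · 50 = 37.5.
Cumulative frequencies: 6, 12, 31, 45, 50.
Observation 37.5 falls in the class 400 – <500.
L = 400, CF = 31, f = 14, h = 100.
P75 = 400 + ((37.5 − 31)/14)·100 = 400 + 46.4286 = 446.429.

446.43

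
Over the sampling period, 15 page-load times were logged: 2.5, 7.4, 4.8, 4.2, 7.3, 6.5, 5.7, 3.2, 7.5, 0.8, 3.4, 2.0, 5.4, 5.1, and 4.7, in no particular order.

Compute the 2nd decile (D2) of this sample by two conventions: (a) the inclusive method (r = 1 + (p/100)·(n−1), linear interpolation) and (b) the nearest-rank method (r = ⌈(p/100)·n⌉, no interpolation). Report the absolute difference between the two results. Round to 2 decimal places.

0.56

Sorted: 0.8, 2.0, 2.5, 3.2, 3.4, 4.2, 4.7, 4.8, 5.1, 5.4, 5.7, 6.5, 7.3, 7.4, 7.5.
n = 15.
(a) r = 3.8; between ranks 3 (2.5) and 4 (3.2): 3.06.
(b) the nearest-rank method: rank 3 → 2.5.
|3.06 − 2.5| = 0.56.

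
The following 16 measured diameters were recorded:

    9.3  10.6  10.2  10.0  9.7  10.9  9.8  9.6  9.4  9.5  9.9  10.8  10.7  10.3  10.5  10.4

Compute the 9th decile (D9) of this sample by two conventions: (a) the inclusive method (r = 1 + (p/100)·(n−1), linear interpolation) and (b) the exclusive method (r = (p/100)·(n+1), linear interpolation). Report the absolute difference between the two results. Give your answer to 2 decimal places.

0.08

Sorted: 9.3, 9.4, 9.5, 9.6, 9.7, 9.8, 9.9, 10.0, 10.2, 10.3, 10.4, 10.5, 10.6, 10.7, 10.8, 10.9.
n = 16.
(a) r = 14.5; between ranks 14 (10.7) and 15 (10.8): 10.75.
(b) r = 15.3; between ranks 15 (10.8) and 16 (10.9): 10.83.
|10.75 − 10.83| = 0.08.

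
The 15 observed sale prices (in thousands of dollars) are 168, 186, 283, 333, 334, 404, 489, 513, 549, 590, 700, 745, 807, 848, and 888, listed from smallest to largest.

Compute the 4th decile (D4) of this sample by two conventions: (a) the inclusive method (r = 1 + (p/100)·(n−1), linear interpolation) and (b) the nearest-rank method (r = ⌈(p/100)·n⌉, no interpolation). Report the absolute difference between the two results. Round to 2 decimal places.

n = 15.
(a) r = 6.6; between ranks 6 (404) and 7 (489): 455.
(b) the nearest-rank method: rank 6 → 404.
|455 − 404| = 51.

51.00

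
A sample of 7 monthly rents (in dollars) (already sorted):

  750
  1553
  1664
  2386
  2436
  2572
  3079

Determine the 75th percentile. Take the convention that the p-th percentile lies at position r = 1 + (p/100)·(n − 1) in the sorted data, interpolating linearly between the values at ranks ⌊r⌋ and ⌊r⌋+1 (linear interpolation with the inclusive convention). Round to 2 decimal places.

n = 7.
r = 1 + (75/100)·(7 − 1) = 1 + 4.5 = 5.5.
Rank 5 is 2436 and rank 6 is 2572.
Interpolate: 2436 + 0.5·(2572 − 2436) = 2436 + 0.5·136 = 2504.

2504.00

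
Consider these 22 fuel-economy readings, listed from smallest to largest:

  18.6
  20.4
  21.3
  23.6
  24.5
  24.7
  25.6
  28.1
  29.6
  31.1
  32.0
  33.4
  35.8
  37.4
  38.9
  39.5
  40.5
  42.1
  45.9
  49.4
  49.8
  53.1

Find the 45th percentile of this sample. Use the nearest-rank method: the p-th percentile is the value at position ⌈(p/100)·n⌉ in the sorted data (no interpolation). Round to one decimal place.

n = 22.
Position = ⌈45/100 · 22⌉ = ⌈9.9⌉ = 10.
The value at rank 10 is 31.1.

31.1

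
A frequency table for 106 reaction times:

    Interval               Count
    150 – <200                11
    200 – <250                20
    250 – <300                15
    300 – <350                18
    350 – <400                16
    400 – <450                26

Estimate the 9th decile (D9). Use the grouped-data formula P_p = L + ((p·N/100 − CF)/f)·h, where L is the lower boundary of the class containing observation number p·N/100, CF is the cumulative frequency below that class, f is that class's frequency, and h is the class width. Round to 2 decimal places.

429.62

N = 106; target position k = 90/100 · 106 = 95.4.
Cumulative frequencies: 11, 31, 46, 64, 80, 106.
Observation 95.4 falls in the class 400 – <450.
L = 400, CF = 80, f = 26, h = 50.
P90 = 400 + ((95.4 − 80)/26)·50 = 400 + 29.6154 = 429.615.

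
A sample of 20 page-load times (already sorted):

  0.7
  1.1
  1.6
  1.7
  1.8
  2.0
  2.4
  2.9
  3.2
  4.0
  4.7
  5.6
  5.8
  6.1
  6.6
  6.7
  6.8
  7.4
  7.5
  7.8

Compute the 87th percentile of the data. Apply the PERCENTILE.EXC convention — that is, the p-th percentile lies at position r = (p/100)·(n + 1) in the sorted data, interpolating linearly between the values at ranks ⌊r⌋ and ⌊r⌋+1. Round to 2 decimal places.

n = 20.
r = (87/100)·(20 + 1) = 18.27.
Rank 18 is 7.4 and rank 19 is 7.5.
Interpolate: 7.4 + 0.27·(7.5 − 7.4) = 7.4 + 0.27·0.1 = 7.427.

7.43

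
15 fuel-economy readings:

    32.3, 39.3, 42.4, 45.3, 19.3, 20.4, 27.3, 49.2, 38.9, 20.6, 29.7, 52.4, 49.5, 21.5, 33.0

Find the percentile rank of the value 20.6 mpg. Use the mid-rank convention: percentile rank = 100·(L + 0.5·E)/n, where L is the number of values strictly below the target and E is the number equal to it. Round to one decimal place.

16.7

Sorted: 19.3, 20.4, 20.6, 21.5, 27.3, 29.7, 32.3, 33.0, 38.9, 39.3, 42.4, 45.3, 49.2, 49.5, 52.4.
Count below 20.6: L = 2; count equal: E = 1; n = 15.
Percentile rank = 100·(2 + 0.5·1)/15 = 100·2.5/15 = 16.67.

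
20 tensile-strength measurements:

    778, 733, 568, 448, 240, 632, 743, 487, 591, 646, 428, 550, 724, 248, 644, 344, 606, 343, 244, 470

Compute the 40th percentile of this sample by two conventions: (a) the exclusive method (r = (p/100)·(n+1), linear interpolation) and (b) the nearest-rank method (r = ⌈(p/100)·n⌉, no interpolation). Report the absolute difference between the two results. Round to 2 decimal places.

Sorted: 240, 244, 248, 343, 344, 428, 448, 470, 487, 550, 568, 591, 606, 632, 644, 646, 724, 733, 743, 778.
n = 20.
(a) r = 8.4; between ranks 8 (470) and 9 (487): 476.8.
(b) the nearest-rank method: rank 8 → 470.
|476.8 − 470| = 6.8.

6.80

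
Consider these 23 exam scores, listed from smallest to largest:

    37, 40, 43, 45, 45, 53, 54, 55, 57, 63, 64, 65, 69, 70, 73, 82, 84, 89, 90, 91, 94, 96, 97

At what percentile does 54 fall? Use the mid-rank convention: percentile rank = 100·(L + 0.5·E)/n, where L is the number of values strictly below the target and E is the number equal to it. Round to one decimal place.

28.3

Count below 54: L = 6; count equal: E = 1; n = 23.
Percentile rank = 100·(6 + 0.5·1)/23 = 100·6.5/23 = 28.26.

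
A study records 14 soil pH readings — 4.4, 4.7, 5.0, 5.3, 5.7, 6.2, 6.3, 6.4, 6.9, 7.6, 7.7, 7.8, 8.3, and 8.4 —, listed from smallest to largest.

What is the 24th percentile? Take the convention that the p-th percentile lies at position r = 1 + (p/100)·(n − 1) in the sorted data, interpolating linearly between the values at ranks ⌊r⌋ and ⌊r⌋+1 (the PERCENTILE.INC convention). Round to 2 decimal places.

n = 14.
r = 1 + (24/100)·(14 − 1) = 1 + 3.12 = 4.12.
Rank 4 is 5.3 and rank 5 is 5.7.
Interpolate: 5.3 + 0.12·(5.7 − 5.3) = 5.3 + 0.12·0.4 = 5.348.

5.35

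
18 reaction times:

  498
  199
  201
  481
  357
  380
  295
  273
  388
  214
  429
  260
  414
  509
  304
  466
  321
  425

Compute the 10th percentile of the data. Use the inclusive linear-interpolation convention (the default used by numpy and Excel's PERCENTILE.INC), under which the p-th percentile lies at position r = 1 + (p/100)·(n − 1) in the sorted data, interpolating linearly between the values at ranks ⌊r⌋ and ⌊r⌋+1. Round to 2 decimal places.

210.10

Sorted: 199, 201, 214, 260, 273, 295, 304, 321, 357, 380, 388, 414, 425, 429, 466, 481, 498, 509.
n = 18.
r = 1 + (10/100)·(18 − 1) = 1 + 1.7 = 2.7.
Rank 2 is 201 and rank 3 is 214.
Interpolate: 201 + 0.7·(214 − 201) = 201 + 0.7·13 = 210.1.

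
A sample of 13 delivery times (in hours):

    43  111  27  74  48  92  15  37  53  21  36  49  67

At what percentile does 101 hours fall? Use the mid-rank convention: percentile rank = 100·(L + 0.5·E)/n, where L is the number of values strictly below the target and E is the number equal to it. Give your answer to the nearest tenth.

92.3

Sorted: 15, 21, 27, 36, 37, 43, 48, 49, 53, 67, 74, 92, 111.
Count below 101: L = 12; count equal: E = 0; n = 13.
Percentile rank = 100·(12 + 0.5·0)/13 = 100·12/13 = 92.31.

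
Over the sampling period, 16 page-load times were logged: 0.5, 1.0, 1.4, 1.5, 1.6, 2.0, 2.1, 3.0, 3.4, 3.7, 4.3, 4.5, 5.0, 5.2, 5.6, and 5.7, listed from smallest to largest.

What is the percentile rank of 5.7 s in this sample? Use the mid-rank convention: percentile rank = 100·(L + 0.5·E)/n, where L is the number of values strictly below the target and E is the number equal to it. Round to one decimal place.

Count below 5.7: L = 15; count equal: E = 1; n = 16.
Percentile rank = 100·(15 + 0.5·1)/16 = 100·15.5/16 = 96.88.

96.9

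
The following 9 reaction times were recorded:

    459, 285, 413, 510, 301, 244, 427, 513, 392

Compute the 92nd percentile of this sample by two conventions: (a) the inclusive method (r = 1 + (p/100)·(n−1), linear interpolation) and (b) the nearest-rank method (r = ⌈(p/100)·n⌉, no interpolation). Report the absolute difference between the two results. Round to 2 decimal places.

Sorted: 244, 285, 301, 392, 413, 427, 459, 510, 513.
n = 9.
(a) r = 8.36; between ranks 8 (510) and 9 (513): 511.08.
(b) the nearest-rank method: rank 9 → 513.
|511.08 − 513| = 1.92.

1.92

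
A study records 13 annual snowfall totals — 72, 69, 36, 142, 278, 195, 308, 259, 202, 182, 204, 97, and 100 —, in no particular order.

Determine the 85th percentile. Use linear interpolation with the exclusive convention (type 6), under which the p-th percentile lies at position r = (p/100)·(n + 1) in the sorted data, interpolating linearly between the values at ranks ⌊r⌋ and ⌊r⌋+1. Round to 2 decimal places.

Sorted: 36, 69, 72, 97, 100, 142, 182, 195, 202, 204, 259, 278, 308.
n = 13.
r = (85/100)·(13 + 1) = 11.9.
Rank 11 is 259 and rank 12 is 278.
Interpolate: 259 + 0.9·(278 − 259) = 259 + 0.9·19 = 276.1.

276.10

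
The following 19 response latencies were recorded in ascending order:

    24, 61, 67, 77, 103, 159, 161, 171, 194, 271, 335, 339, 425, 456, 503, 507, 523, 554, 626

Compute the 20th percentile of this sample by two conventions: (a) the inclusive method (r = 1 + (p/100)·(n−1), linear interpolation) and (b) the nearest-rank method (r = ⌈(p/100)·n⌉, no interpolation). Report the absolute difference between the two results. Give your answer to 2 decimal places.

n = 19.
(a) r = 4.6; between ranks 4 (77) and 5 (103): 92.6.
(b) the nearest-rank method: rank 4 → 77.
|92.6 − 77| = 15.6.

15.60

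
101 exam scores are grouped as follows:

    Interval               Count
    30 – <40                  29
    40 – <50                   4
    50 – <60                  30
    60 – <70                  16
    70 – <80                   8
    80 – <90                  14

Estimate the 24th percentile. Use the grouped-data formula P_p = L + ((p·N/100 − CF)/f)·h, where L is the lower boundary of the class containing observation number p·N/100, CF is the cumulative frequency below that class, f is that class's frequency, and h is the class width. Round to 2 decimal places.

38.36

N = 101; target position k = 24/100 · 101 = 24.24.
Cumulative frequencies: 29, 33, 63, 79, 87, 101.
Observation 24.24 falls in the class 30 – <40.
L = 30, CF = 0, f = 29, h = 10.
P24 = 30 + ((24.24 − 0)/29)·10 = 30 + 8.35862 = 38.3586.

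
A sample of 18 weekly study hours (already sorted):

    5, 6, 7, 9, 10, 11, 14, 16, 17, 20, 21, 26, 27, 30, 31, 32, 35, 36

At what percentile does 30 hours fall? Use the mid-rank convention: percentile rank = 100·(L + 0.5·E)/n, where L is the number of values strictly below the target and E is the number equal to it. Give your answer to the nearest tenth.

75.0

Count below 30: L = 13; count equal: E = 1; n = 18.
Percentile rank = 100·(13 + 0.5·1)/18 = 100·13.5/18 = 75.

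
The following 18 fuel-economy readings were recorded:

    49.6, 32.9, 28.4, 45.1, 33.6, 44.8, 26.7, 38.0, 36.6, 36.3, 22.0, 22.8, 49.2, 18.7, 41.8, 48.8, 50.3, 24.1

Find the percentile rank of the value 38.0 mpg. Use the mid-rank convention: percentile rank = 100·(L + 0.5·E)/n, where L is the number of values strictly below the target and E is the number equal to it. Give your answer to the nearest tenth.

Sorted: 18.7, 22.0, 22.8, 24.1, 26.7, 28.4, 32.9, 33.6, 36.3, 36.6, 38.0, 41.8, 44.8, 45.1, 48.8, 49.2, 49.6, 50.3.
Count below 38.0: L = 10; count equal: E = 1; n = 18.
Percentile rank = 100·(10 + 0.5·1)/18 = 100·10.5/18 = 58.33.

58.3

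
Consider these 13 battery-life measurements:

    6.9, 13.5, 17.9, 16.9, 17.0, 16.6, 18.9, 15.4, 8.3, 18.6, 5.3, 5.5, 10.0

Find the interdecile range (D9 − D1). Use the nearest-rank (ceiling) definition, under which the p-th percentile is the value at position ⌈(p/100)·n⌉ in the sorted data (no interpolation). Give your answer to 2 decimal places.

13.10

Sorted: 5.3, 5.5, 6.9, 8.3, 10.0, 13.5, 15.4, 16.6, 16.9, 17.0, 17.9, 18.6, 18.9.
n = 13.
P10: rank ⌈10/100·13⌉ = 2 → 5.5.
P90: rank ⌈90/100·13⌉ = 12 → 18.6.
Difference: 18.6 − 5.5 = 13.1.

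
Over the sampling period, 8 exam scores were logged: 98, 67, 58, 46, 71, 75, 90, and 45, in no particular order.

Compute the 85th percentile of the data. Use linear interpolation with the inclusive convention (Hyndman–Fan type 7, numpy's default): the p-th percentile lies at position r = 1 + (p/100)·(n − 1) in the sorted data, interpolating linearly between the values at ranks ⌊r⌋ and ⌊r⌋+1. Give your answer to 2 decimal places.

89.25

Sorted: 45, 46, 58, 67, 71, 75, 90, 98.
n = 8.
r = 1 + (85/100)·(8 − 1) = 1 + 5.95 = 6.95.
Rank 6 is 75 and rank 7 is 90.
Interpolate: 75 + 0.95·(90 − 75) = 75 + 0.95·15 = 89.25.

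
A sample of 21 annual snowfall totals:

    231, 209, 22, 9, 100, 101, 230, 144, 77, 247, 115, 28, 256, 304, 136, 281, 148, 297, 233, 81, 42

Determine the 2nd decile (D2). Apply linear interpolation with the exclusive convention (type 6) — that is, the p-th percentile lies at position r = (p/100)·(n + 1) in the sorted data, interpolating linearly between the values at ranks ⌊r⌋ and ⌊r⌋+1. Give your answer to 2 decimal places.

56.00

Sorted: 9, 22, 28, 42, 77, 81, 100, 101, 115, 136, 144, 148, 209, 230, 231, 233, 247, 256, 281, 297, 304.
n = 21.
r = (20/100)·(21 + 1) = 4.4.
Rank 4 is 42 and rank 5 is 77.
Interpolate: 42 + 0.4·(77 − 42) = 42 + 0.4·35 = 56.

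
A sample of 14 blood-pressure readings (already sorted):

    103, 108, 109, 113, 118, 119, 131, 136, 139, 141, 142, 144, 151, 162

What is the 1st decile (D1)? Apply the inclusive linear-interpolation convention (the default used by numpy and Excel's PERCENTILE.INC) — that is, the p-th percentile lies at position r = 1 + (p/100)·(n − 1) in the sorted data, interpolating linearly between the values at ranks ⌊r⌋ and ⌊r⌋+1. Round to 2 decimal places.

n = 14.
r = 1 + (10/100)·(14 − 1) = 1 + 1.3 = 2.3.
Rank 2 is 108 and rank 3 is 109.
Interpolate: 108 + 0.3·(109 − 108) = 108 + 0.3·1 = 108.3.

108.30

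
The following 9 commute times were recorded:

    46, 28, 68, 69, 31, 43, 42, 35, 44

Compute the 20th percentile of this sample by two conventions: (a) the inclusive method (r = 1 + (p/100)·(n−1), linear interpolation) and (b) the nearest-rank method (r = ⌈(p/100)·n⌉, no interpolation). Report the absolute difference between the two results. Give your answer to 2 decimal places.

Sorted: 28, 31, 35, 42, 43, 44, 46, 68, 69.
n = 9.
(a) r = 2.6; between ranks 2 (31) and 3 (35): 33.4.
(b) the nearest-rank method: rank 2 → 31.
|33.4 − 31| = 2.4.

2.40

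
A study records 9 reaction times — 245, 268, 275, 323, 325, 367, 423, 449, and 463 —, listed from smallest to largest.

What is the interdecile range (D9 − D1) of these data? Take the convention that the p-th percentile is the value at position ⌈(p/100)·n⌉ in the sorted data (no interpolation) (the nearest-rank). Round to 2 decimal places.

n = 9.
P10: rank ⌈10/100·9⌉ = 1 → 245.
P90: rank ⌈90/100·9⌉ = 9 → 463.
Difference: 463 − 245 = 218.

218.00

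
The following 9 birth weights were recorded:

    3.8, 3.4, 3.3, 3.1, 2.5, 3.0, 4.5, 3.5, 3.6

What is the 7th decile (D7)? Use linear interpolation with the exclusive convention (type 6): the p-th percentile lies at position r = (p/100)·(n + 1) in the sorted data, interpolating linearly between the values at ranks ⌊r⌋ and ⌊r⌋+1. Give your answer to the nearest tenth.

Sorted: 2.5, 3.0, 3.1, 3.3, 3.4, 3.5, 3.6, 3.8, 4.5.
n = 9.
r = (70/100)·(9 + 1) = 7.
r is an integer, so P70 is the value at rank 7: 3.6.

3.6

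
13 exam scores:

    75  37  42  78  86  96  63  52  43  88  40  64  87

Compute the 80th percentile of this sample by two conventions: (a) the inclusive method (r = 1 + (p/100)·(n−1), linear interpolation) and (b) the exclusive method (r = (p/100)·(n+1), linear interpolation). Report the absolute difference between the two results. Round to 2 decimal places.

Sorted: 37, 40, 42, 43, 52, 63, 64, 75, 78, 86, 87, 88, 96.
n = 13.
(a) r = 10.6; between ranks 10 (86) and 11 (87): 86.6.
(b) r = 11.2; between ranks 11 (87) and 12 (88): 87.2.
|86.6 − 87.2| = 0.6.

0.60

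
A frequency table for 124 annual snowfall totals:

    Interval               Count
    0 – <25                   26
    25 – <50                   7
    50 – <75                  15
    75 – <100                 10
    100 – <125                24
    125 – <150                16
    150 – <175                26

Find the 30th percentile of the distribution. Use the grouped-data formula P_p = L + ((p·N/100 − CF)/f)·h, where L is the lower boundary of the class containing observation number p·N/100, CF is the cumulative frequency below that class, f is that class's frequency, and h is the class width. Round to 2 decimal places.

N = 124; target position k = 30/100 · 124 = 37.2.
Cumulative frequencies: 26, 33, 48, 58, 82, 98, 124.
Observation 37.2 falls in the class 50 – <75.
L = 50, CF = 33, f = 15, h = 25.
P30 = 50 + ((37.2 − 33)/15)·25 = 50 + 7 = 57.

57.00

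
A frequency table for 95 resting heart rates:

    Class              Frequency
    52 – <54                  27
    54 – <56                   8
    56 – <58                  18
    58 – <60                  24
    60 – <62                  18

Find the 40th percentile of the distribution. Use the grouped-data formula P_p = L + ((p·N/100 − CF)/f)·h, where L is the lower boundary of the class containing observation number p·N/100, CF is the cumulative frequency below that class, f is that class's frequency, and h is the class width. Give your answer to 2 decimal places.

56.33

N = 95; target position k = 40/100 · 95 = 38.
Cumulative frequencies: 27, 35, 53, 77, 95.
Observation 38 falls in the class 56 – <58.
L = 56, CF = 35, f = 18, h = 2.
P40 = 56 + ((38 − 35)/18)·2 = 56 + 0.333333 = 56.3333.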